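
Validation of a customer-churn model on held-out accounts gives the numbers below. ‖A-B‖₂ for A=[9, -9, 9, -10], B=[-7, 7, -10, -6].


d = √((9+ 7)² + (-9-7)² + (9+ 10)² + (-10+ 6)²)
  = √(256 + 256 + 361 + 16)
  = √889 = 29.8161

29.8161


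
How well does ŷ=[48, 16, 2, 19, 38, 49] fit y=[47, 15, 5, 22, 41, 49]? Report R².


ȳ = 29.8333
SS_res = Σ(y-ŷ)² = 29
SS_tot = Σ(y-ȳ)² = 1684.83
R² = 1 - SS_res/SS_tot = 1 - 0.0172 = 0.9828

0.9828


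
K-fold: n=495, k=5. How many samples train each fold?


Fold size = 495/5 = 99
Training per fold = 495 - 99 = 396

396


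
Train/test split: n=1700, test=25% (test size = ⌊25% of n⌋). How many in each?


Test = ⌊1700·25/100⌋ = 425
Train = 1700 - 425 = 1275

Train: 1275, Test: 425


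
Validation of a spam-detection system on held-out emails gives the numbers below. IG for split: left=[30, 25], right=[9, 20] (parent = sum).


Parent = [39, 45], H_parent = 0.9963
H_left = 0.994 (n=55), H_right = 0.8936 (n=29)
H_children = (55/84)·0.994 + (29/84)·0.8936 = 0.9593
IG = 0.9963 - 0.9593 = 0.037

0.037


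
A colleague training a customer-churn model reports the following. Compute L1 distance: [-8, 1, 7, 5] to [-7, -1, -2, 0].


d = |-8+ 7| + |1+ 1| + |7+ 2| + |5-0|
  = 1 + 2 + 9 + 5
  = 17

17


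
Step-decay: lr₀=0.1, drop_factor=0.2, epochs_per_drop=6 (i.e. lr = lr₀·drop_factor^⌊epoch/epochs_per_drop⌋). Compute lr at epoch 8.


n_drops = ⌊8/6⌋ = 1
lr = 0.1·0.2^1 = 0.1·0.2 = 0.02

0.02


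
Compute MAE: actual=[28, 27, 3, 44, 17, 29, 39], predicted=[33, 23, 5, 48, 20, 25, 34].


Absolute errors: |28-33|=5, |27-23|=4, |3-5|=2, |44-48|=4, |17-20|=3, |29-25|=4, |39-34|=5
Sum = 27
MAE = 27/7 = 27/7

27/7


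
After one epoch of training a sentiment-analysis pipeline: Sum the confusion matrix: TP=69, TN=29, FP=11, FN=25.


Total = TP + TN + FP + FN
= 69 + 29 + 11 + 25
= 134
(Predicted positive: 80, predicted negative: 54)

134


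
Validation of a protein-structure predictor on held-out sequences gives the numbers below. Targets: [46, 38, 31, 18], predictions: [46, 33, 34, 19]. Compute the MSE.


Squared errors: (46-46)²=0, (38-33)²=25, (31-34)²=9, (18-19)²=1
Sum = 35
MSE = 35/4 = 35/4

35/4


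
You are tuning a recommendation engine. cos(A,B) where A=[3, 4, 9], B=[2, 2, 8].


A·B = 3·2 + 4·2 + 9·8 = 86
‖A‖ = √106 = 10.2956, ‖B‖ = √72 = 8.4853
cos = 86/(√106·√72) = 86/√7632 = 0.9844

0.9844


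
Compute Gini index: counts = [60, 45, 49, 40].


Probabilities: [60/194, 45/194, 49/194, 40/194] ≈ [0.3093, 0.232, 0.2526, 0.2062]
Σpᵢ² = (3600 + 2025 + 2401 + 1600)/194² = 9626/37636
Gini = 1 - Σpᵢ² = 1 - 9626/37636 = 0.7442

0.7442


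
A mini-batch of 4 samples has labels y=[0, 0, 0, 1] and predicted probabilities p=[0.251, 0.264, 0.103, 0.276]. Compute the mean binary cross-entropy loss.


L[0] = -ln(1-0.251) = -ln(0.749) = 0.289
L[1] = -ln(1-0.264) = -ln(0.736) = 0.3065
L[2] = -ln(1-0.103) = -ln(0.897) = 0.1087
L[3] = -ln(0.276) = 1.2874
mean = (0.289 + 0.3065 + 0.1087 + 1.2874)/4 = 0.4979

0.4979


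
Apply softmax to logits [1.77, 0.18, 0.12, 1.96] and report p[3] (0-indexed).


Exponentials: e^1.77=5.8709, e^0.18=1.1972, e^0.12=1.1275, e^1.96=7.0993
Sum = 15.2949
Softmax = [0.3838, 0.0783, 0.0737, 0.4642]
p[3] = 7.0993/15.2949 = 0.4642

0.4642


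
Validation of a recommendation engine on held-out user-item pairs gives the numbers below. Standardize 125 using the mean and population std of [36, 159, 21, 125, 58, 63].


μ = 77, σ = 48.9932
z = (125 - 77)/48.9932 = 0.9797

0.9797


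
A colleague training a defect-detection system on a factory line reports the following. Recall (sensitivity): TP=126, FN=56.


Recall = TP/(TP+FN)
= 126/(126+56)
= 126/182 = 69.23%

69.23%


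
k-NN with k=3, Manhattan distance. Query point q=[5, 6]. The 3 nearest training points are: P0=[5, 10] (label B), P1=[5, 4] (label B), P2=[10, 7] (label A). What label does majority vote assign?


d(q,P0) = 4  (label B)
d(q,P1) = 2  (label B)
d(q,P2) = 6  (label A)
Votes: A=1, B=2
Majority → B

B


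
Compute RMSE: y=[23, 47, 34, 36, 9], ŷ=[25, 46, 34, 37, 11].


MSE = 10/5 = 2
RMSE = √(10/5) = 1.4142

1.4142


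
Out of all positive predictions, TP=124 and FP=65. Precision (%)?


Precision = TP/(TP+FP)
= 124/(124+65)
= 124/189 = 65.61%

65.61%


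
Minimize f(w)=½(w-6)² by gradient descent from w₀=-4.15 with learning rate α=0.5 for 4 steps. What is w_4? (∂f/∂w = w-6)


step 1: grad = -4.15-6 = -10.15; w = -4.15 - 0.5·(-10.15) = 0.925
step 2: grad = 0.925-6 = -5.075; w = 0.925 - 0.5·(-5.075) = 3.4625
step 3: grad = 3.4625-6 = -2.5375; w = 3.4625 - 0.5·(-2.5375) = 4.73125
step 4: grad = 4.73125-6 = -1.26875; w = 4.73125 - 0.5·(-1.26875) = 5.365625

5.365625


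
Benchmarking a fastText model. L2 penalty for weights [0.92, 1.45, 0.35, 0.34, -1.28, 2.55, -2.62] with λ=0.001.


‖w‖₂² = (0.92)² + (1.45)² + (0.35)² + (0.34)² + (-1.28)² + (2.55)² + (-2.62)²
     = 0.8464 + 2.1025 + 0.1225 + 0.1156 + 1.6384 + 6.5025 + 6.8644
     = 18.1923
λ·‖w‖₂² = 0.001·18.1923 = 0.018192

0.018192


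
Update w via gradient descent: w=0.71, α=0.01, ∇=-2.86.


w_new = w - α·∇
= 0.71 - 0.01·-2.86
= 0.71 + 0.0286
= 0.7386

0.7386


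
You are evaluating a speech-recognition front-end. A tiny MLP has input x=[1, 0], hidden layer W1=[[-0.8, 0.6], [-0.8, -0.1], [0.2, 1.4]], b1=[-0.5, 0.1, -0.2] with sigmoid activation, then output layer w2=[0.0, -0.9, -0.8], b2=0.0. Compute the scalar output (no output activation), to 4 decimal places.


z1[0] = (-0.8)·(1) + (0.6)·(0) - 0.5 = -1.3
z1[1] = (-0.8)·(1) + (-0.1)·(0) + 0.1 = -0.7
z1[2] = (0.2)·(1) + (1.4)·(0) - 0.2 = 0.0
h = sigmoid(z1) = [0.2142, 0.3318, 0.5]
output = (0.0)·(0.2142) + (-0.9)·(0.3318) + (-0.8)·(0.5) + 0.0 = -0.6986

-0.6986


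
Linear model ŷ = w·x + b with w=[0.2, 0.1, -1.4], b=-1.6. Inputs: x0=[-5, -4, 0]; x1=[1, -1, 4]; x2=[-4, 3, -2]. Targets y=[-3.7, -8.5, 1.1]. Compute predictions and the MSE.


ŷ0 = (0.2)·(-5) + (0.1)·(-4) + (-1.4)·(0) - 1.6 = -3.0
ŷ1 = (0.2)·(1) + (0.1)·(-1) + (-1.4)·(4) - 1.6 = -7.1
ŷ2 = (0.2)·(-4) + (0.1)·(3) + (-1.4)·(-2) - 1.6 = 0.7
errors² = [0.49, 1.96, 0.16]
MSE = 2.6100/3 = 0.87

0.87


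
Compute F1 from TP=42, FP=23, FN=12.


Precision = 42/65 = 0.6462
Recall = 42/54 = 0.7778
F1 = 2·P·R/(P+R) = 2·TP/(2·TP+FP+FN) = 84/(84+23+12) = 84/119 = 0.7059

0.7059


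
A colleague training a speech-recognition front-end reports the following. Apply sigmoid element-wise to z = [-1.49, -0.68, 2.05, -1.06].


σ(-1.49) = 1/(1+e^1.49) = 0.1839
σ(-0.68) = 1/(1+e^0.68) = 0.3363
σ(2.05) = 1/(1+e^-2.05) = 0.8859
σ(-1.06) = 1/(1+e^1.06) = 0.2573
result = [0.1839, 0.3363, 0.8859, 0.2573]

[0.1839, 0.3363, 0.8859, 0.2573]


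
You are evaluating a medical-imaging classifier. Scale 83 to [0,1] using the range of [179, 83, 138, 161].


min=83, max=179
(83-83)/(179-83) = 0/96 = 0.0

0.0


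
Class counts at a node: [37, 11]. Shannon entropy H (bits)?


Probabilities: [37/48, 11/48] ≈ [0.7708, 0.2292]
H = -((37/48)·log₂(37/48) + (11/48)·log₂(11/48))
  = 0.7766 bits

0.7766 bits


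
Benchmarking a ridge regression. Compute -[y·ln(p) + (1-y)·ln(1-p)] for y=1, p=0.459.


BCE = -[y·ln(p) + (1-y)·ln(1-p)]
= -1·ln(0.459) - 0
= -ln(0.459) = 0.7787

0.7787


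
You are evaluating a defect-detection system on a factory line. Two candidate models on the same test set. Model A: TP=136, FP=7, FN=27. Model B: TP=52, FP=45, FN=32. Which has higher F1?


Model A: P=136/143=0.951, R=136/163=0.8344, F1=2PR/(P+R)=2TP/(2TP+FP+FN)=272/306=0.8889
Model B: P=52/97=0.5361, R=52/84=0.619, F1=2PR/(P+R)=2TP/(2TP+FP+FN)=104/181=0.5746
0.8889 > 0.5746 → Model A

Model A


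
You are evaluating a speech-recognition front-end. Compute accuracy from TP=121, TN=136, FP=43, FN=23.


Accuracy = (TP+TN)/(TP+TN+FP+FN)
= (121+136)/(323)
= 257/323 = 79.57%

79.57%


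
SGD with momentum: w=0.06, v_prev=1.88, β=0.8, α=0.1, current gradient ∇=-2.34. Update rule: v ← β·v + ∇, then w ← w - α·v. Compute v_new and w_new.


v_new = 0.8·1.88 - 2.34 = 1.504 - 2.34 = -0.836
w_new = 0.06 - 0.1·-0.836 = 0.06 + 0.0836 = 0.1436

v_new=-0.836, w_new=0.1436


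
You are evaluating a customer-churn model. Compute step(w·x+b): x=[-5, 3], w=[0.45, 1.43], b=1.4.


z = (-5)·(0.45) + (3)·(1.43) + 1.4
  = 3.44
step(z) = 1 (z≥0)

1


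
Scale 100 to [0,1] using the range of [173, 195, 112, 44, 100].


min=44, max=195
(100-44)/(195-44) = 56/151 = 0.3709

0.3709


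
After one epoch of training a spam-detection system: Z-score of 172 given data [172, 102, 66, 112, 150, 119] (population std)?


μ = 120.1667, σ = 33.9333
z = (172 - 120.1667)/33.9333 = 1.5275

1.5275


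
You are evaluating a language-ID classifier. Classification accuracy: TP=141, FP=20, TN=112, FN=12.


Accuracy = (TP+TN)/(TP+TN+FP+FN)
= (141+112)/(285)
= 253/285 = 88.77%

88.77%


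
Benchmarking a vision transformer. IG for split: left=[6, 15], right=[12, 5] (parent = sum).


Parent = [18, 20], H_parent = 0.998
H_left = 0.8631 (n=21), H_right = 0.874 (n=17)
H_children = (21/38)·0.8631 + (17/38)·0.874 = 0.868
IG = 0.998 - 0.868 = 0.13

0.13


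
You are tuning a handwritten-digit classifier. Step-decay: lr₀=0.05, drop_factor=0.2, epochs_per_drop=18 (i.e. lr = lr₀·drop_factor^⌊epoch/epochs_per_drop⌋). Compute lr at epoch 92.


n_drops = ⌊92/18⌋ = 5
lr = 0.05·0.2^5 = 0.05·0.00032 = 0.000016

0.000016


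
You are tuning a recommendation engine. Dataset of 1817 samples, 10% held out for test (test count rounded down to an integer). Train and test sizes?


Test = ⌊1817·10/100⌋ = 181
Train = 1817 - 181 = 1636

Train: 1636, Test: 181


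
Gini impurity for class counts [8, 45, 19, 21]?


Probabilities: [8/93, 45/93, 19/93, 21/93] ≈ [0.086, 0.4839, 0.2043, 0.2258]
Σpᵢ² = (64 + 2025 + 361 + 441)/93² = 2891/8649
Gini = 1 - Σpᵢ² = 1 - 2891/8649 = 0.6657

0.6657


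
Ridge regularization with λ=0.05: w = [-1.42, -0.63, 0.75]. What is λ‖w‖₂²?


‖w‖₂² = (-1.42)² + (-0.63)² + (0.75)²
     = 2.0164 + 0.3969 + 0.5625
     = 2.9758
λ·‖w‖₂² = 0.05·2.9758 = 0.14879

0.14879


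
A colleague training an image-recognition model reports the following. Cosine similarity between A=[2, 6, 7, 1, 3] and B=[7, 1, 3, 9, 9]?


A·B = 2·7 + 6·1 + 7·3 + 1·9 + 3·9 = 77
‖A‖ = √99 = 9.9499, ‖B‖ = √221 = 14.8661
cos = 77/(√99·√221) = 77/√21879 = 0.5206

0.5206


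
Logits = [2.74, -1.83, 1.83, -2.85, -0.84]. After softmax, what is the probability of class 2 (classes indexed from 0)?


Exponentials: e^2.74=15.487, e^-1.83=0.1604, e^1.83=6.2339, e^-2.85=0.0578, e^-0.84=0.4317
Sum = 22.3708
Softmax = [0.6923, 0.0072, 0.2787, 0.0026, 0.0193]
p[2] = 6.2339/22.3708 = 0.2787

0.2787


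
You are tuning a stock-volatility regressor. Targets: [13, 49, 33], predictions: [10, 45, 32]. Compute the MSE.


Squared errors: (13-10)²=9, (49-45)²=16, (33-32)²=1
Sum = 26
MSE = 26/3 = 26/3

26/3


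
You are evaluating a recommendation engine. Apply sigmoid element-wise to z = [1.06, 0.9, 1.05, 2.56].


σ(1.06) = 1/(1+e^-1.06) = 0.7427
σ(0.9) = 1/(1+e^-0.9) = 0.7109
σ(1.05) = 1/(1+e^-1.05) = 0.7408
σ(2.56) = 1/(1+e^-2.56) = 0.9282
result = [0.7427, 0.7109, 0.7408, 0.9282]

[0.7427, 0.7109, 0.7408, 0.9282]


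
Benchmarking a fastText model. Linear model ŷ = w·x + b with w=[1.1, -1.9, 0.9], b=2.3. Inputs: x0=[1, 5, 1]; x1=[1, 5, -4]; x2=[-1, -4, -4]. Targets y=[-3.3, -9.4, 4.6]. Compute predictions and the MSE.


ŷ0 = (1.1)·(1) + (-1.9)·(5) + (0.9)·(1) + 2.3 = -5.2
ŷ1 = (1.1)·(1) + (-1.9)·(5) + (0.9)·(-4) + 2.3 = -9.7
ŷ2 = (1.1)·(-1) + (-1.9)·(-4) + (0.9)·(-4) + 2.3 = 5.2
errors² = [3.61, 0.09, 0.36]
MSE = 4.0600/3 = 1.3533

1.3533


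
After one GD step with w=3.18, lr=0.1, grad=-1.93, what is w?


w_new = w - α·∇
= 3.18 - 0.1·-1.93
= 3.18 + 0.193
= 3.373

3.373


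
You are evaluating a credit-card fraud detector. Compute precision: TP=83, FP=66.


Precision = TP/(TP+FP)
= 83/(83+66)
= 83/149 = 55.7%

55.7%


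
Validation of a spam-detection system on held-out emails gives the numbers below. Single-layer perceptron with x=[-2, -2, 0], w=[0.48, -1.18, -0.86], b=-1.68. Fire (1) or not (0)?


z = (-2)·(0.48) + (-2)·(-1.18) + (0)·(-0.86) - 1.68
  = -0.28
step(z) = 0 (z<0)

0


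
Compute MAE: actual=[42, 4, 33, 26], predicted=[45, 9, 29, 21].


Absolute errors: |42-45|=3, |4-9|=5, |33-29|=4, |26-21|=5
Sum = 17
MAE = 17/4 = 17/4

17/4


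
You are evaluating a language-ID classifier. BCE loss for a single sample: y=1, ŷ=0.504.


BCE = -[y·ln(p) + (1-y)·ln(1-p)]
= -1·ln(0.504) - 0
= -ln(0.504) = 0.6852

0.6852


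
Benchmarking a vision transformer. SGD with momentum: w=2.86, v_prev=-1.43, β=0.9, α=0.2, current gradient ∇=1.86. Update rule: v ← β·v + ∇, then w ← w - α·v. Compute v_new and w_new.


v_new = 0.9·-1.43 + 1.86 = -1.287 + 1.86 = 0.573
w_new = 2.86 - 0.2·0.573 = 2.86 - 0.1146 = 2.7454

v_new=0.573, w_new=2.7454


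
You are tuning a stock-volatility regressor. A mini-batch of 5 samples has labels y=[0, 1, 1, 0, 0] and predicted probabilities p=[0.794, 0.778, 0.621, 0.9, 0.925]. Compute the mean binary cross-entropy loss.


L[0] = -ln(1-0.794) = -ln(0.206) = 1.5799
L[1] = -ln(0.778) = 0.251
L[2] = -ln(0.621) = 0.4764
L[3] = -ln(1-0.9) = -ln(0.1) = 2.3026
L[4] = -ln(1-0.925) = -ln(0.075) = 2.5903
mean = (1.5799 + 0.251 + 0.4764 + 2.3026 + 2.5903)/5 = 1.44

1.44


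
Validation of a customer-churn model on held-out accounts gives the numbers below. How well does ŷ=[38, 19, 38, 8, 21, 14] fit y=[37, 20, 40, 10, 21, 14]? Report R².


ȳ = 23.6667
SS_res = Σ(y-ŷ)² = 10
SS_tot = Σ(y-ȳ)² = 745.33
R² = 1 - SS_res/SS_tot = 1 - 0.0134 = 0.9866

0.9866


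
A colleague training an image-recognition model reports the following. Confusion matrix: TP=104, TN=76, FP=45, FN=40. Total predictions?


Total = TP + TN + FP + FN
= 104 + 76 + 45 + 40
= 265
(Predicted positive: 149, predicted negative: 116)

265


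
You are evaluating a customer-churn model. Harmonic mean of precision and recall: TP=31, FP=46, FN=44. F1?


Precision = 31/77 = 0.4026
Recall = 31/75 = 0.4133
F1 = 2·P·R/(P+R) = 2·TP/(2·TP+FP+FN) = 62/(62+46+44) = 62/152 = 0.4079

0.4079


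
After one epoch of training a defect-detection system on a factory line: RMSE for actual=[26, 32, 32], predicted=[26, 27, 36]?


MSE = 41/3 = 13.6667
RMSE = √(41/3) = 3.6968

3.6968


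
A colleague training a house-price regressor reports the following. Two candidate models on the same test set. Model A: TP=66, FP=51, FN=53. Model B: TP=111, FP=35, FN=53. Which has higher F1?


Model A: P=66/117=0.5641, R=66/119=0.5546, F1=2PR/(P+R)=2TP/(2TP+FP+FN)=132/236=0.5593
Model B: P=111/146=0.7603, R=111/164=0.6768, F1=2PR/(P+R)=2TP/(2TP+FP+FN)=222/310=0.7161
0.5593 < 0.7161 → Model B

Model B


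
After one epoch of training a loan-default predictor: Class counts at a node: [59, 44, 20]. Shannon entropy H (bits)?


Probabilities: [59/123, 44/123, 20/123] ≈ [0.4797, 0.3577, 0.1626]
H = -((59/123)·log₂(59/123) + (44/123)·log₂(44/123) + (20/123)·log₂(20/123))
  = 1.465 bits

1.465 bits


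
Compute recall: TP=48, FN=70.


Recall = TP/(TP+FN)
= 48/(48+70)
= 48/118 = 40.68%

40.68%


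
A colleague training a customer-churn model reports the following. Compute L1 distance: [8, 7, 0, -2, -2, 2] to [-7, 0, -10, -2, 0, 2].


d = |8+ 7| + |7-0| + |0+ 10| + |-2+ 2| + |-2-0| + |2-2|
  = 15 + 7 + 10 + 0 + 2 + 0
  = 34

34


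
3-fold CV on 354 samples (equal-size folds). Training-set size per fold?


Fold size = 354/3 = 118
Training per fold = 354 - 118 = 236

236


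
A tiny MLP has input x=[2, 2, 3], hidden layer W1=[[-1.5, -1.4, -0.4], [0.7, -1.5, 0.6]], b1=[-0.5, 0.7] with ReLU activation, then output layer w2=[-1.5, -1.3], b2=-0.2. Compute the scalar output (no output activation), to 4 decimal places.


z1[0] = (-1.5)·(2) + (-1.4)·(2) + (-0.4)·(3) - 0.5 = -7.5
z1[1] = (0.7)·(2) + (-1.5)·(2) + (0.6)·(3) + 0.7 = 0.9
h = ReLU(z1) = [0.0, 0.9]
output = (-1.5)·(0.0) + (-1.3)·(0.9) - 0.2 = -1.37

-1.37


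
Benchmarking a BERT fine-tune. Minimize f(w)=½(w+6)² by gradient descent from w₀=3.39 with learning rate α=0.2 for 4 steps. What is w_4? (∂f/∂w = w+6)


step 1: grad = 3.39+6 = 9.39; w = 3.39 - 0.2·(9.39) = 1.512
step 2: grad = 1.512+6 = 7.512; w = 1.512 - 0.2·(7.512) = 0.0096
step 3: grad = 0.0096+6 = 6.0096; w = 0.0096 - 0.2·(6.0096) = -1.19232
step 4: grad = -1.19232+6 = 4.80768; w = -1.19232 - 0.2·(4.80768) = -2.153856

-2.153856


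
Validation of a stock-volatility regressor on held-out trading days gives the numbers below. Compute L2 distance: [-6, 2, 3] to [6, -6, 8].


d = √((-6-6)² + (2+ 6)² + (3-8)²)
  = √(144 + 64 + 25)
  = √233 = 15.2643

15.2643


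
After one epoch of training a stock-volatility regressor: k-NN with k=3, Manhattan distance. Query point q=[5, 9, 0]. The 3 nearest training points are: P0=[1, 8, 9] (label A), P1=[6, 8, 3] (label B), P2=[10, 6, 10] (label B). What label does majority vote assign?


d(q,P0) = 14  (label A)
d(q,P1) = 5  (label B)
d(q,P2) = 18  (label B)
Votes: A=1, B=2
Majority → B

B


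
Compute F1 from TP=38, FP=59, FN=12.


Precision = 38/97 = 0.3918
Recall = 38/50 = 0.76
F1 = 2·P·R/(P+R) = 2·TP/(2·TP+FP+FN) = 76/(76+59+12) = 76/147 = 0.517

0.517


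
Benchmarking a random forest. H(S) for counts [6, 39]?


Probabilities: [6/45, 39/45] ≈ [0.1333, 0.8667]
H = -((6/45)·log₂(6/45) + (39/45)·log₂(39/45))
  = 0.5665 bits

0.5665 bits


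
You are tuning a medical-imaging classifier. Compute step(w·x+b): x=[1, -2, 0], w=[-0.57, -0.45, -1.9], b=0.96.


z = (1)·(-0.57) + (-2)·(-0.45) + (0)·(-1.9) + 0.96
  = 1.29
step(z) = 1 (z≥0)

1


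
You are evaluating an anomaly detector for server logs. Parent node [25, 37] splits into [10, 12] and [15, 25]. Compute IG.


Parent = [25, 37], H_parent = 0.9728
H_left = 0.994 (n=22), H_right = 0.9544 (n=40)
H_children = (22/62)·0.994 + (40/62)·0.9544 = 0.9685
IG = 0.9728 - 0.9685 = 0.0043

0.0043


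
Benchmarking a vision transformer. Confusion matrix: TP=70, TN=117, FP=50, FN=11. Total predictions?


Total = TP + TN + FP + FN
= 70 + 117 + 50 + 11
= 248
(Predicted positive: 120, predicted negative: 128)

248


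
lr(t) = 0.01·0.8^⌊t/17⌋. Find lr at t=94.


n_drops = ⌊94/17⌋ = 5
lr = 0.01·0.8^5 = 0.01·0.32768 = 0.0032768

0.0032768


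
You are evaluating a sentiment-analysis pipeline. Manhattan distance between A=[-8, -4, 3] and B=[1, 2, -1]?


d = |-8-1| + |-4-2| + |3+ 1|
  = 9 + 6 + 4
  = 19

19


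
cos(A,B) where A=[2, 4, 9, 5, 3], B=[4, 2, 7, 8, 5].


A·B = 2·4 + 4·2 + 9·7 + 5·8 + 3·5 = 134
‖A‖ = √135 = 11.619, ‖B‖ = √158 = 12.5698
cos = 134/(√135·√158) = 134/√21330 = 0.9175

0.9175


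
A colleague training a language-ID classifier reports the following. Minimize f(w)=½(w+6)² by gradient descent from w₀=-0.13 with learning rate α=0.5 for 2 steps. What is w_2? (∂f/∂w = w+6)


step 1: grad = -0.13+6 = 5.87; w = -0.13 - 0.5·(5.87) = -3.065
step 2: grad = -3.065+6 = 2.935; w = -3.065 - 0.5·(2.935) = -4.5325

-4.5325


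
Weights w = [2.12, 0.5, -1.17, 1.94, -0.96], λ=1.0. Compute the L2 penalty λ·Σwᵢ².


‖w‖₂² = (2.12)² + (0.5)² + (-1.17)² + (1.94)² + (-0.96)²
     = 4.4944 + 0.25 + 1.3689 + 3.7636 + 0.9216
     = 10.7985
λ·‖w‖₂² = 1.0·10.7985 = 10.7985

10.7985


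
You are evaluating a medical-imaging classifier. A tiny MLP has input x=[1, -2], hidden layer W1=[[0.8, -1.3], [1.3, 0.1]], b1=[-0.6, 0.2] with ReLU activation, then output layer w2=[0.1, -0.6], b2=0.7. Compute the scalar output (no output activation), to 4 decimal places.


z1[0] = (0.8)·(1) + (-1.3)·(-2) - 0.6 = 2.8
z1[1] = (1.3)·(1) + (0.1)·(-2) + 0.2 = 1.3
h = ReLU(z1) = [2.8, 1.3]
output = (0.1)·(2.8) + (-0.6)·(1.3) + 0.7 = 0.2

0.2


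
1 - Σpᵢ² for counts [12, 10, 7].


Probabilities: [12/29, 10/29, 7/29] ≈ [0.4138, 0.3448, 0.2414]
Σpᵢ² = (144 + 100 + 49)/29² = 293/841
Gini = 1 - Σpᵢ² = 1 - 293/841 = 0.6516

0.6516


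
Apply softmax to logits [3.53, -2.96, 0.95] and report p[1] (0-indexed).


Exponentials: e^3.53=34.124, e^-2.96=0.0518, e^0.95=2.5857
Sum = 36.7615
Softmax = [0.9283, 0.0014, 0.0703]
p[1] = 0.0518/36.7615 = 0.0014

0.0014


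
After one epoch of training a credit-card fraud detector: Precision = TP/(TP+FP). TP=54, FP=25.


Precision = TP/(TP+FP)
= 54/(54+25)
= 54/79 = 68.35%

68.35%


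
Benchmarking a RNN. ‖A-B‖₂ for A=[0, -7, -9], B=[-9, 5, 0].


d = √((0+ 9)² + (-7-5)² + (-9-0)²)
  = √(81 + 144 + 81)
  = √306 = 17.4929

17.4929


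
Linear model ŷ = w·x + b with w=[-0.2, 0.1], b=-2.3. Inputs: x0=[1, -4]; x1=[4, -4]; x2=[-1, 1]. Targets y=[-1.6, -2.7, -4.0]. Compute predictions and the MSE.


ŷ0 = (-0.2)·(1) + (0.1)·(-4) - 2.3 = -2.9
ŷ1 = (-0.2)·(4) + (0.1)·(-4) - 2.3 = -3.5
ŷ2 = (-0.2)·(-1) + (0.1)·(1) - 2.3 = -2.0
errors² = [1.69, 0.64, 4.0]
MSE = 6.3300/3 = 2.11

2.11


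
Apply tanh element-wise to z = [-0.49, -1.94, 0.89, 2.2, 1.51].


tanh(-0.49) = -0.4542
tanh(-1.94) = -0.9595
tanh(0.89) = 0.7114
tanh(2.2) = 0.9757
tanh(1.51) = 0.9069
result = [-0.4542, -0.9595, 0.7114, 0.9757, 0.9069]

[-0.4542, -0.9595, 0.7114, 0.9757, 0.9069]


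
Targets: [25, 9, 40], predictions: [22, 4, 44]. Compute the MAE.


Absolute errors: |25-22|=3, |9-4|=5, |40-44|=4
Sum = 12
MAE = 12/3 = 4

4


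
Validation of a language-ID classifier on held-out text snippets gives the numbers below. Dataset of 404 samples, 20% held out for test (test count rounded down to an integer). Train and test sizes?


Test = ⌊404·20/100⌋ = 80
Train = 404 - 80 = 324

Train: 324, Test: 80


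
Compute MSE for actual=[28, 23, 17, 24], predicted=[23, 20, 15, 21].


Squared errors: (28-23)²=25, (23-20)²=9, (17-15)²=4, (24-21)²=9
Sum = 47
MSE = 47/4 = 47/4

47/4


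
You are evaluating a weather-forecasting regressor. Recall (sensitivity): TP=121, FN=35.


Recall = TP/(TP+FN)
= 121/(121+35)
= 121/156 = 77.56%

77.56%


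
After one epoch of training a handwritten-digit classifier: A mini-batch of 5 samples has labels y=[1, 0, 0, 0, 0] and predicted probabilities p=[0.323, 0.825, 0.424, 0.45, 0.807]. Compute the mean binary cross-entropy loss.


L[0] = -ln(0.323) = 1.1301
L[1] = -ln(1-0.825) = -ln(0.175) = 1.743
L[2] = -ln(1-0.424) = -ln(0.576) = 0.5516
L[3] = -ln(1-0.45) = -ln(0.55) = 0.5978
L[4] = -ln(1-0.807) = -ln(0.193) = 1.6451
mean = (1.1301 + 1.743 + 0.5516 + 0.5978 + 1.6451)/5 = 1.1335

1.1335


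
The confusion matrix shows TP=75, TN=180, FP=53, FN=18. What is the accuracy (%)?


Accuracy = (TP+TN)/(TP+TN+FP+FN)
= (75+180)/(326)
= 255/326 = 78.22%

78.22%


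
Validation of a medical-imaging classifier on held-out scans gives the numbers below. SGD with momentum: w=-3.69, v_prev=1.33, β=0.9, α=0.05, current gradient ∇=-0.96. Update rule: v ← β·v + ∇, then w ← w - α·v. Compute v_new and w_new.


v_new = 0.9·1.33 - 0.96 = 1.197 - 0.96 = 0.237
w_new = -3.69 - 0.05·0.237 = -3.69 - 0.01185 = -3.70185

v_new=0.237, w_new=-3.70185


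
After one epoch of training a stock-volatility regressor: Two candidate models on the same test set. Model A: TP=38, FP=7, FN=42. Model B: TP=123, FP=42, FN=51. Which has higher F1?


Model A: P=38/45=0.8444, R=38/80=0.475, F1=2PR/(P+R)=2TP/(2TP+FP+FN)=76/125=0.608
Model B: P=123/165=0.7455, R=123/174=0.7069, F1=2PR/(P+R)=2TP/(2TP+FP+FN)=246/339=0.7257
0.608 < 0.7257 → Model B

Model B


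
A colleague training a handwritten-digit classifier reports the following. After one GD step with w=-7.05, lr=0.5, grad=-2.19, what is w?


w_new = w - α·∇
= -7.05 - 0.5·-2.19
= -7.05 + 1.095
= -5.955

-5.955


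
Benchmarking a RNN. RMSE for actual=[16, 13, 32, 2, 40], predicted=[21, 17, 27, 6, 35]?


MSE = 107/5 = 21.4
RMSE = √(107/5) = 4.626

4.626


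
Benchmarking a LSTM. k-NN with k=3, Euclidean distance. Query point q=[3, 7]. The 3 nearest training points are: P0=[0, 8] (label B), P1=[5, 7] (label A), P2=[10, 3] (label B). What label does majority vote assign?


d(q,P0) = 3.1623  (label B)
d(q,P1) = 2.0  (label A)
d(q,P2) = 8.0623  (label B)
Votes: A=1, B=2
Majority → B

B


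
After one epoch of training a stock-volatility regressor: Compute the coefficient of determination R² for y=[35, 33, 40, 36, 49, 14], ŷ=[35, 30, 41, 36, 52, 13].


ȳ = 34.5
SS_res = Σ(y-ŷ)² = 20
SS_tot = Σ(y-ȳ)² = 665.5
R² = 1 - SS_res/SS_tot = 1 - 0.0301 = 0.9699

0.9699


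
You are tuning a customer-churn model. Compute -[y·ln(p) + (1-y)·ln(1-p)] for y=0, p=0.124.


BCE = -[y·ln(p) + (1-y)·ln(1-p)]
= -0 - 1·ln(1-0.124)
= -ln(0.876) = 0.1324

0.1324


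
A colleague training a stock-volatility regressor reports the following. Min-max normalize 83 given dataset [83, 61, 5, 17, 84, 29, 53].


min=5, max=84
(83-5)/(84-5) = 78/79 = 0.9873

0.9873


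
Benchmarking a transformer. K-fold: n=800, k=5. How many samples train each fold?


Fold size = 800/5 = 160
Training per fold = 800 - 160 = 640

640


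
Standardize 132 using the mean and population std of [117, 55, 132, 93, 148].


μ = 109, σ = 32.5146
z = (132 - 109)/32.5146 = 0.7074

0.7074


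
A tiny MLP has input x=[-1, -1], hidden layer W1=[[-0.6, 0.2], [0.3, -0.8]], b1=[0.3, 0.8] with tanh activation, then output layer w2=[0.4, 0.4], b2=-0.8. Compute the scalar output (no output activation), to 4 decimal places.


z1[0] = (-0.6)·(-1) + (0.2)·(-1) + 0.3 = 0.7
z1[1] = (0.3)·(-1) + (-0.8)·(-1) + 0.8 = 1.3
h = tanh(z1) = [0.6044, 0.8617]
output = (0.4)·(0.6044) + (0.4)·(0.8617) - 0.8 = -0.2136

-0.2136


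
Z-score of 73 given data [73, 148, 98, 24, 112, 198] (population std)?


μ = 108.8333, σ = 54.9133
z = (73 - 108.8333)/54.9133 = -0.6525

-0.6525


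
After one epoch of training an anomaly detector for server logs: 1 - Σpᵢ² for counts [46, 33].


Probabilities: [46/79, 33/79] ≈ [0.5823, 0.4177]
Σpᵢ² = (2116 + 1089)/79² = 3205/6241
Gini = 1 - Σpᵢ² = 1 - 3205/6241 = 0.4865

0.4865


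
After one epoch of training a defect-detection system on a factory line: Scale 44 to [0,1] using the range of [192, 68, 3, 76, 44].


min=3, max=192
(44-3)/(192-3) = 41/189 = 0.2169

0.2169


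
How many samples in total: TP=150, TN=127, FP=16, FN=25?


Total = TP + TN + FP + FN
= 150 + 127 + 16 + 25
= 318
(Predicted positive: 166, predicted negative: 152)

318


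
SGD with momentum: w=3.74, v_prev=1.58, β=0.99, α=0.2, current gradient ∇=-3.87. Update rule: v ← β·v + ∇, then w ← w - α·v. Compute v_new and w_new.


v_new = 0.99·1.58 - 3.87 = 1.5642 - 3.87 = -2.3058
w_new = 3.74 - 0.2·-2.3058 = 3.74 + 0.46116 = 4.20116

v_new=-2.3058, w_new=4.20116


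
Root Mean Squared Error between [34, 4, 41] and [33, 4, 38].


MSE = 10/3 = 3.3333
RMSE = √(10/3) = 1.8257

1.8257


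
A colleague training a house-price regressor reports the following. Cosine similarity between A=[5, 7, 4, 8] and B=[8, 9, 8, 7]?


A·B = 5·8 + 7·9 + 4·8 + 8·7 = 191
‖A‖ = √154 = 12.4097, ‖B‖ = √258 = 16.0624
cos = 191/(√154·√258) = 191/√39732 = 0.9582

0.9582


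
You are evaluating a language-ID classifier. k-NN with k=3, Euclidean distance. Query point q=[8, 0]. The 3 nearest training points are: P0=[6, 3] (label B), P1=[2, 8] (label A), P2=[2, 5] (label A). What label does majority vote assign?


d(q,P0) = 3.6056  (label B)
d(q,P1) = 10.0  (label A)
d(q,P2) = 7.8102  (label A)
Votes: A=2, B=1
Majority → A

A


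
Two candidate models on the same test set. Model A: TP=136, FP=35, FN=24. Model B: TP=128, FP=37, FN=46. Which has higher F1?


Model A: P=136/171=0.7953, R=136/160=0.85, F1=2PR/(P+R)=2TP/(2TP+FP+FN)=272/331=0.8218
Model B: P=128/165=0.7758, R=128/174=0.7356, F1=2PR/(P+R)=2TP/(2TP+FP+FN)=256/339=0.7552
0.8218 > 0.7552 → Model A

Model A


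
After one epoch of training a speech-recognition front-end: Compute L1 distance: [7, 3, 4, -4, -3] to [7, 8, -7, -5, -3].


d = |7-7| + |3-8| + |4+ 7| + |-4+ 5| + |-3+ 3|
  = 0 + 5 + 11 + 1 + 0
  = 17

17


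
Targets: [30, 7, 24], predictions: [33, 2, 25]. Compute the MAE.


Absolute errors: |30-33|=3, |7-2|=5, |24-25|=1
Sum = 9
MAE = 9/3 = 3

3


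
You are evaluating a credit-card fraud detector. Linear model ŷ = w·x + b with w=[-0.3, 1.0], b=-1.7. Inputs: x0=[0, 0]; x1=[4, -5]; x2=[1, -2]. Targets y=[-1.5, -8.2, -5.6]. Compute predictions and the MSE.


ŷ0 = (-0.3)·(0) + (1.0)·(0) - 1.7 = -1.7
ŷ1 = (-0.3)·(4) + (1.0)·(-5) - 1.7 = -7.9
ŷ2 = (-0.3)·(1) + (1.0)·(-2) - 1.7 = -4.0
errors² = [0.04, 0.09, 2.56]
MSE = 2.6900/3 = 0.8967

0.8967


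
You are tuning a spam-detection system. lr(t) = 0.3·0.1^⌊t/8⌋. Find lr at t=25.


n_drops = ⌊25/8⌋ = 3
lr = 0.3·0.1^3 = 0.3·0.001 = 0.0003

0.0003


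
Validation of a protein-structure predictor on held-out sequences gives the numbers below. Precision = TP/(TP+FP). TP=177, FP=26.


Precision = TP/(TP+FP)
= 177/(177+26)
= 177/203 = 87.19%

87.19%


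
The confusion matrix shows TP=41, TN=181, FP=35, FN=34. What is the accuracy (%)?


Accuracy = (TP+TN)/(TP+TN+FP+FN)
= (41+181)/(291)
= 222/291 = 76.29%

76.29%


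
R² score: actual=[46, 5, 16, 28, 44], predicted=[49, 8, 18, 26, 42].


ȳ = 27.8
SS_res = Σ(y-ŷ)² = 30
SS_tot = Σ(y-ȳ)² = 1252.8
R² = 1 - SS_res/SS_tot = 1 - 0.0239 = 0.9761

0.9761


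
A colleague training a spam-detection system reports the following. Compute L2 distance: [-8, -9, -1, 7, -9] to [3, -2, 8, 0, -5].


d = √((-8-3)² + (-9+ 2)² + (-1-8)² + (7-0)² + (-9+ 5)²)
  = √(121 + 49 + 81 + 49 + 16)
  = √316 = 17.7764

17.7764


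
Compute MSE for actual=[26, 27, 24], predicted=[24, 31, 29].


Squared errors: (26-24)²=4, (27-31)²=16, (24-29)²=25
Sum = 45
MSE = 45/3 = 15

15


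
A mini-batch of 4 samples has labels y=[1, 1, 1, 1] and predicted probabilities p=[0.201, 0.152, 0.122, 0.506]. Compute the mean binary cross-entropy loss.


L[0] = -ln(0.201) = 1.6045
L[1] = -ln(0.152) = 1.8839
L[2] = -ln(0.122) = 2.1037
L[3] = -ln(0.506) = 0.6812
mean = (1.6045 + 1.8839 + 2.1037 + 0.6812)/4 = 1.5683

1.5683


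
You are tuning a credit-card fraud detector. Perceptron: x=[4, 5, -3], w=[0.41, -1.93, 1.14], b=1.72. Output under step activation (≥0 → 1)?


z = (4)·(0.41) + (5)·(-1.93) + (-3)·(1.14) + 1.72
  = -9.71
step(z) = 0 (z<0)

0


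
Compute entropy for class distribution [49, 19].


Probabilities: [49/68, 19/68] ≈ [0.7206, 0.2794]
H = -((49/68)·log₂(49/68) + (19/68)·log₂(19/68))
  = 0.8546 bits

0.8546 bits


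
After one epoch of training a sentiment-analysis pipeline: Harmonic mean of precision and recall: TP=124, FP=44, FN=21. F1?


Precision = 124/168 = 0.7381
Recall = 124/145 = 0.8552
F1 = 2·P·R/(P+R) = 2·TP/(2·TP+FP+FN) = 248/(248+44+21) = 248/313 = 0.7923

0.7923


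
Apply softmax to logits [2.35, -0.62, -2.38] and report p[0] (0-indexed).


Exponentials: e^2.35=10.4856, e^-0.62=0.5379, e^-2.38=0.0926
Sum = 11.1161
Softmax = [0.9433, 0.0484, 0.0083]
p[0] = 10.4856/11.1161 = 0.9433

0.9433


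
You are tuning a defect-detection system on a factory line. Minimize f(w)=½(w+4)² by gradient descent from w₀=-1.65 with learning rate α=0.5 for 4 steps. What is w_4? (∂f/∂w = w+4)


step 1: grad = -1.65+4 = 2.35; w = -1.65 - 0.5·(2.35) = -2.825
step 2: grad = -2.825+4 = 1.175; w = -2.825 - 0.5·(1.175) = -3.4125
step 3: grad = -3.4125+4 = 0.5875; w = -3.4125 - 0.5·(0.5875) = -3.70625
step 4: grad = -3.70625+4 = 0.29375; w = -3.70625 - 0.5·(0.29375) = -3.853125

-3.853125


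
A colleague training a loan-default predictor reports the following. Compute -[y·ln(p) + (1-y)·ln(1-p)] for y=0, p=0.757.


BCE = -[y·ln(p) + (1-y)·ln(1-p)]
= -0 - 1·ln(1-0.757)
= -ln(0.243) = 1.4147

1.4147


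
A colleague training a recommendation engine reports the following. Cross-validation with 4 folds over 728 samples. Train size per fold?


Fold size = 728/4 = 182
Training per fold = 728 - 182 = 546

546


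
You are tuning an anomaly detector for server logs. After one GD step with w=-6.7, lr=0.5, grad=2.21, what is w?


w_new = w - α·∇
= -6.7 - 0.5·2.21
= -6.7 - 1.105
= -7.805

-7.805


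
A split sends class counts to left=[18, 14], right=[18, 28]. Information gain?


Parent = [36, 42], H_parent = 0.9957
H_left = 0.9887 (n=32), H_right = 0.9656 (n=46)
H_children = (32/78)·0.9887 + (46/78)·0.9656 = 0.9751
IG = 0.9957 - 0.9751 = 0.0206

0.0206


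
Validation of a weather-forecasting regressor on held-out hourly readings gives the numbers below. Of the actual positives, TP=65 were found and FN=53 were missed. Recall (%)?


Recall = TP/(TP+FN)
= 65/(65+53)
= 65/118 = 55.08%

55.08%


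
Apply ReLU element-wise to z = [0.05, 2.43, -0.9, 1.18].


ReLU(0.05) = max(0, 0.05) = 0.05
ReLU(2.43) = max(0, 2.43) = 2.43
ReLU(-0.9) = max(0, -0.9) = 0.0
ReLU(1.18) = max(0, 1.18) = 1.18
result = [0.05, 2.43, 0.0, 1.18]

[0.05, 2.43, 0.0, 1.18]


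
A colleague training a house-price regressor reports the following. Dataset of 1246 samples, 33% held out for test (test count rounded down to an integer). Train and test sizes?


Test = ⌊1246·33/100⌋ = 411
Train = 1246 - 411 = 835

Train: 835, Test: 411


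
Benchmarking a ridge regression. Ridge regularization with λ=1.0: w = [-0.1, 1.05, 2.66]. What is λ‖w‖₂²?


‖w‖₂² = (-0.1)² + (1.05)² + (2.66)²
     = 0.01 + 1.1025 + 7.0756
     = 8.1881
λ·‖w‖₂² = 1.0·8.1881 = 8.1881

8.1881


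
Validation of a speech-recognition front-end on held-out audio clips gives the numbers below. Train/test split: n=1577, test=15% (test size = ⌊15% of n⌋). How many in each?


Test = ⌊1577·15/100⌋ = 236
Train = 1577 - 236 = 1341

Train: 1341, Test: 236


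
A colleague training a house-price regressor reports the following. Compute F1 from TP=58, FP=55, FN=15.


Precision = 58/113 = 0.5133
Recall = 58/73 = 0.7945
F1 = 2·P·R/(P+R) = 2·TP/(2·TP+FP+FN) = 116/(116+55+15) = 116/186 = 0.6237

0.6237


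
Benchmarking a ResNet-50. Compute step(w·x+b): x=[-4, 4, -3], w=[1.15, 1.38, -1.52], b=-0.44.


z = (-4)·(1.15) + (4)·(1.38) + (-3)·(-1.52) - 0.44
  = 5.04
step(z) = 1 (z≥0)

1


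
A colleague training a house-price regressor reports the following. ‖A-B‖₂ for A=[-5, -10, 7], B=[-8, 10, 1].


d = √((-5+ 8)² + (-10-10)² + (7-1)²)
  = √(9 + 400 + 36)
  = √445 = 21.095

21.095


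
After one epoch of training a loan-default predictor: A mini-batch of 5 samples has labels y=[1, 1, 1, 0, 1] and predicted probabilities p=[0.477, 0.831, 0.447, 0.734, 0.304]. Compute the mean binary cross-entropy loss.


L[0] = -ln(0.477) = 0.7402
L[1] = -ln(0.831) = 0.1851
L[2] = -ln(0.447) = 0.8052
L[3] = -ln(1-0.734) = -ln(0.266) = 1.3243
L[4] = -ln(0.304) = 1.1907
mean = (0.7402 + 0.1851 + 0.8052 + 1.3243 + 1.1907)/5 = 0.8491

0.8491


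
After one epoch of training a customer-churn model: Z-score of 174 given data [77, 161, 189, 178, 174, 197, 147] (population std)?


μ = 160.4286, σ = 37.3931
z = (174 - 160.4286)/37.3931 = 0.3629

0.3629


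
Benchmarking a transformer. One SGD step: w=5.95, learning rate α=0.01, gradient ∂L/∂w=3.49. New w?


w_new = w - α·∇
= 5.95 - 0.01·3.49
= 5.95 - 0.0349
= 5.9151

5.9151


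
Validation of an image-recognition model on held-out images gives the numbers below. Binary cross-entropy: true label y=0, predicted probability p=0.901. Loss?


BCE = -[y·ln(p) + (1-y)·ln(1-p)]
= -0 - 1·ln(1-0.901)
= -ln(0.099) = 2.3126

2.3126


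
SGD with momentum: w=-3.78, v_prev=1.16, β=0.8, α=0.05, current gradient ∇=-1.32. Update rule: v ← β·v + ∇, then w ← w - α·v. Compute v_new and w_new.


v_new = 0.8·1.16 - 1.32 = 0.928 - 1.32 = -0.392
w_new = -3.78 - 0.05·-0.392 = -3.78 + 0.0196 = -3.7604

v_new=-0.392, w_new=-3.7604


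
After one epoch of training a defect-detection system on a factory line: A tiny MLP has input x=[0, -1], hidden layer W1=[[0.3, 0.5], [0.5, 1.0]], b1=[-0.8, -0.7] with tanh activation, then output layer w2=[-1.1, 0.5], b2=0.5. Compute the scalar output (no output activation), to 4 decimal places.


z1[0] = (0.3)·(0) + (0.5)·(-1) - 0.8 = -1.3
z1[1] = (0.5)·(0) + (1.0)·(-1) - 0.7 = -1.7
h = tanh(z1) = [-0.8617, -0.9354]
output = (-1.1)·(-0.8617) + (0.5)·(-0.9354) + 0.5 = 0.9802

0.9802


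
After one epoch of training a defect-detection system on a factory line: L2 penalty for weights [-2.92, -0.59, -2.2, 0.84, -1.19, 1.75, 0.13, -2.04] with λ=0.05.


‖w‖₂² = (-2.92)² + (-0.59)² + (-2.2)² + (0.84)² + (-1.19)² + (1.75)² + (0.13)² + (-2.04)²
     = 8.5264 + 0.3481 + 4.84 + 0.7056 + 1.4161 + 3.0625 + 0.0169 + 4.1616
     = 23.0772
λ·‖w‖₂² = 0.05·23.0772 = 1.15386

1.15386


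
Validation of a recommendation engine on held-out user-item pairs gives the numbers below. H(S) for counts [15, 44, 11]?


Probabilities: [15/70, 44/70, 11/70] ≈ [0.2143, 0.6286, 0.1571]
H = -((15/70)·log₂(15/70) + (44/70)·log₂(44/70) + (11/70)·log₂(11/70))
  = 1.3168 bits

1.3168 bits


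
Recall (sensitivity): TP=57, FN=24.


Recall = TP/(TP+FN)
= 57/(57+24)
= 57/81 = 70.37%

70.37%


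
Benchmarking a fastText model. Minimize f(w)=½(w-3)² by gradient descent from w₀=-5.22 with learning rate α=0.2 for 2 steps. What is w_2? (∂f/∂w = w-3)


step 1: grad = -5.22-3 = -8.22; w = -5.22 - 0.2·(-8.22) = -3.576
step 2: grad = -3.576-3 = -6.576; w = -3.576 - 0.2·(-6.576) = -2.2608

-2.2608


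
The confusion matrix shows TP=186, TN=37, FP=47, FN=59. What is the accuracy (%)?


Accuracy = (TP+TN)/(TP+TN+FP+FN)
= (186+37)/(329)
= 223/329 = 67.78%

67.78%


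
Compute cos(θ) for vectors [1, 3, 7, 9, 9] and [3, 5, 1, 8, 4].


A·B = 1·3 + 3·5 + 7·1 + 9·8 + 9·4 = 133
‖A‖ = √221 = 14.8661, ‖B‖ = √115 = 10.7238
cos = 133/(√221·√115) = 133/√25415 = 0.8343

0.8343


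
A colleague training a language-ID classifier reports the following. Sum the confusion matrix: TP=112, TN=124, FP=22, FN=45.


Total = TP + TN + FP + FN
= 112 + 124 + 22 + 45
= 303
(Predicted positive: 134, predicted negative: 169)

303


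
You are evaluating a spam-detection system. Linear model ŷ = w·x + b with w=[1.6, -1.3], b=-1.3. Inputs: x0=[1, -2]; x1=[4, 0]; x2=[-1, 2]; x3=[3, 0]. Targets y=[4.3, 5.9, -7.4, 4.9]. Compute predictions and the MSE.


ŷ0 = (1.6)·(1) + (-1.3)·(-2) - 1.3 = 2.9
ŷ1 = (1.6)·(4) + (-1.3)·(0) - 1.3 = 5.1
ŷ2 = (1.6)·(-1) + (-1.3)·(2) - 1.3 = -5.5
ŷ3 = (1.6)·(3) + (-1.3)·(0) - 1.3 = 3.5
errors² = [1.96, 0.64, 3.61, 1.96]
MSE = 8.1700/4 = 2.0425

2.0425


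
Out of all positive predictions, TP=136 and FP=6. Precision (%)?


Precision = TP/(TP+FP)
= 136/(136+6)
= 136/142 = 95.77%

95.77%


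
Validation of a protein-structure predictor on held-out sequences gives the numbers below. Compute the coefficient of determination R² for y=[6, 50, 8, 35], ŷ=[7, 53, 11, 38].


ȳ = 24.75
SS_res = Σ(y-ŷ)² = 28
SS_tot = Σ(y-ȳ)² = 1374.75
R² = 1 - SS_res/SS_tot = 1 - 0.0204 = 0.9796

0.9796


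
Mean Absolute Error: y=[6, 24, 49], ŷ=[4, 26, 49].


Absolute errors: |6-4|=2, |24-26|=2, |49-49|=0
Sum = 4
MAE = 4/3 = 4/3

4/3
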